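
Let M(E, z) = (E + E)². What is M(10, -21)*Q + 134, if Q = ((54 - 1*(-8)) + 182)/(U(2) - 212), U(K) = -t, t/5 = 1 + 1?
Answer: -33926/111 ≈ -305.64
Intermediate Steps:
M(E, z) = 4*E² (M(E, z) = (2*E)² = 4*E²)
t = 10 (t = 5*(1 + 1) = 5*2 = 10)
U(K) = -10 (U(K) = -1*10 = -10)
Q = -122/111 (Q = ((54 - 1*(-8)) + 182)/(-10 - 212) = ((54 + 8) + 182)/(-222) = (62 + 182)*(-1/222) = 244*(-1/222) = -122/111 ≈ -1.0991)
M(10, -21)*Q + 134 = (4*10²)*(-122/111) + 134 = (4*100)*(-122/111) + 134 = 400*(-122/111) + 134 = -48800/111 + 134 = -33926/111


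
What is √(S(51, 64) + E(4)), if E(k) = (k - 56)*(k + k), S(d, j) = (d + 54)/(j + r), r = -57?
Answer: I*√401 ≈ 20.025*I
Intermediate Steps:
S(d, j) = (54 + d)/(-57 + j) (S(d, j) = (d + 54)/(j - 57) = (54 + d)/(-57 + j))
E(k) = 2*k*(-56 + k) (E(k) = (-56 + k)*(2*k) = 2*k*(-56 + k))
√(S(51, 64) + E(4)) = √((54 + 51)/(-57 + 64) + 2*4*(-56 + 4)) = √(105/7 + 2*4*(-52)) = √((⅐)*105 - 416) = √(15 - 416) = √(-401) = I*√401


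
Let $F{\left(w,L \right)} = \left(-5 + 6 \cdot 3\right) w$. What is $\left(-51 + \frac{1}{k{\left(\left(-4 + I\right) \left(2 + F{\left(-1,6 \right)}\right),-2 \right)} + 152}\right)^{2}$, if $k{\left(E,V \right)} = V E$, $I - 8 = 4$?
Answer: $\frac{279792529}{107584} \approx 2600.7$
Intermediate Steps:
$I = 12$ ($I = 8 + 4 = 12$)
$F{\left(w,L \right)} = 13 w$ ($F{\left(w,L \right)} = \left(-5 + 18\right) w = 13 w$)
$k{\left(E,V \right)} = E V$
$\left(-51 + \frac{1}{k{\left(\left(-4 + I\right) \left(2 + F{\left(-1,6 \right)}\right),-2 \right)} + 152}\right)^{2} = \left(-51 + \frac{1}{\left(-4 + 12\right) \left(2 + 13 \left(-1\right)\right) \left(-2\right) + 152}\right)^{2} = \left(-51 + \frac{1}{8 \left(2 - 13\right) \left(-2\right) + 152}\right)^{2} = \left(-51 + \frac{1}{8 \left(-11\right) \left(-2\right) + 152}\right)^{2} = \left(-51 + \frac{1}{\left(-88\right) \left(-2\right) + 152}\right)^{2} = \left(-51 + \frac{1}{176 + 152}\right)^{2} = \left(-51 + \frac{1}{328}\right)^{2} = \left(- \frac{16727}{328}\right)^{2} = \frac{279792529}{107584}$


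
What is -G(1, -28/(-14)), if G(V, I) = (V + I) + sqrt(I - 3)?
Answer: -3 - I ≈ -3.0 - 1.0*I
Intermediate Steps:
G(V, I) = I + V + sqrt(-3 + I) (G(V, I) = (I + V) + sqrt(-3 + I) = I + V + sqrt(-3 + I))
-G(1, -28/(-14)) = -(-28/(-14) + 1 + sqrt(-3 - 28/(-14))) = -(-28*(-1/14) + 1 + sqrt(-3 - 28*(-1/14))) = -(2 + 1 + sqrt(-3 + 2)) = -(2 + 1 + sqrt(-1)) = -(2 + 1 + I) = -(3 + I) = -3 - I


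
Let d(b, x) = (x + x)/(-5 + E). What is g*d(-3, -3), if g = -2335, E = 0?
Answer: -2802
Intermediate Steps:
d(b, x) = -2*x/5 (d(b, x) = (x + x)/(-5 + 0) = (2*x)/(-5) = (2*x)*(-1/5) = -2*x/5)
g*d(-3, -3) = -(-934)*(-3) = -2335*6/5 = -2802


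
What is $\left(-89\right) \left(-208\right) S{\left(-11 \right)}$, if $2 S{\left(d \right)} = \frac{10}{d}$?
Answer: $- \frac{92560}{11} \approx -8414.5$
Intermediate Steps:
$S{\left(d \right)} = \frac{5}{d}$ ($S{\left(d \right)} = \frac{10 \frac{1}{d}}{2} = \frac{5}{d}$)
$\left(-89\right) \left(-208\right) S{\left(-11 \right)} = \left(-89\right) \left(-208\right) \frac{5}{-11} = 18512 \cdot 5 \left(- \frac{1}{11}\right) = 18512 \left(- \frac{5}{11}\right) = - \frac{92560}{11}$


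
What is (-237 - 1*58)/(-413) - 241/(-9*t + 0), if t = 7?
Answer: 286/63 ≈ 4.5397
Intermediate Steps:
(-237 - 1*58)/(-413) - 241/(-9*t + 0) = (-237 - 1*58)/(-413) - 241/(-9*7 + 0) = (-237 - 58)*(-1/413) - 241/(-63 + 0) = -295*(-1/413) - 241/(-63) = 5/7 - 241*(-1/63) = 5/7 + 241/63 = 286/63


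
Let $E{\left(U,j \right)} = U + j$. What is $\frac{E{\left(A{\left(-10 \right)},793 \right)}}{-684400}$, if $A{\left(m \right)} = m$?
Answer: $- \frac{27}{23600} \approx -0.0011441$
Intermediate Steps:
$\frac{E{\left(A{\left(-10 \right)},793 \right)}}{-684400} = \frac{-10 + 793}{-684400} = 783 \left(- \frac{1}{684400}\right) = - \frac{27}{23600}$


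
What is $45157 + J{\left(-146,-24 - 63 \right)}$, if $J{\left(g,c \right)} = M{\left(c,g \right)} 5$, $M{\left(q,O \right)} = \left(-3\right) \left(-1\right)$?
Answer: $45172$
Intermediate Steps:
$M{\left(q,O \right)} = 3$
$J{\left(g,c \right)} = 15$ ($J{\left(g,c \right)} = 3 \cdot 5 = 15$)
$45157 + J{\left(-146,-24 - 63 \right)} = 45157 + 15 = 45172$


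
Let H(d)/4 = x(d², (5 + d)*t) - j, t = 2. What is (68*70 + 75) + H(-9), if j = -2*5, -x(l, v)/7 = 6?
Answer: 4707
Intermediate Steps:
x(l, v) = -42 (x(l, v) = -7*6 = -42)
j = -10
H(d) = -128 (H(d) = 4*(-42 - 1*(-10)) = 4*(-42 + 10) = 4*(-32) = -128)
(68*70 + 75) + H(-9) = (68*70 + 75) - 128 = (4760 + 75) - 128 = 4835 - 128 = 4707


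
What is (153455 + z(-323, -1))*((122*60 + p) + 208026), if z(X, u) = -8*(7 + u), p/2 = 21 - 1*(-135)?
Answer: 33083446806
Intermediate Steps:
p = 312 (p = 2*(21 - 1*(-135)) = 2*(21 + 135) = 2*156 = 312)
z(X, u) = -56 - 8*u
(153455 + z(-323, -1))*((122*60 + p) + 208026) = (153455 + (-56 - 8*(-1)))*((122*60 + 312) + 208026) = (153455 + (-56 + 8))*((7320 + 312) + 208026) = (153455 - 48)*(7632 + 208026) = 153407*215658 = 33083446806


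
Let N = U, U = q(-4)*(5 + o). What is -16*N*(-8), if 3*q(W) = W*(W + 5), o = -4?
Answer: -512/3 ≈ -170.67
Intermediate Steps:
q(W) = W*(5 + W)/3 (q(W) = (W*(W + 5))/3 = (W*(5 + W))/3 = W*(5 + W)/3)
U = -4/3 (U = ((⅓)*(-4)*(5 - 4))*(5 - 4) = ((⅓)*(-4)*1)*1 = -4/3*1 = -4/3 ≈ -1.3333)
N = -4/3 ≈ -1.3333
-16*N*(-8) = -16*(-4/3)*(-8) = (64/3)*(-8) = -512/3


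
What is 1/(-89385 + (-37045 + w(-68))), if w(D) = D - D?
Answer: -1/126430 ≈ -7.9095e-6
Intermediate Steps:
w(D) = 0
1/(-89385 + (-37045 + w(-68))) = 1/(-89385 + (-37045 + 0)) = 1/(-89385 - 37045) = 1/(-126430) = -1/126430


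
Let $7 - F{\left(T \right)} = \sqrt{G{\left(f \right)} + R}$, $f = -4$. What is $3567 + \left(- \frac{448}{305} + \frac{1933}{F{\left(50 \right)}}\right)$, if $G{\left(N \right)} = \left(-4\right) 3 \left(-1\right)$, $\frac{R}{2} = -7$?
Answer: $\frac{59588792}{15555} + \frac{1933 i \sqrt{2}}{51} \approx 3830.8 + 53.601 i$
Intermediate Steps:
$R = -14$ ($R = 2 \left(-7\right) = -14$)
$G{\left(N \right)} = 12$ ($G{\left(N \right)} = \left(-12\right) \left(-1\right) = 12$)
$F{\left(T \right)} = 7 - i \sqrt{2}$ ($F{\left(T \right)} = 7 - \sqrt{12 - 14} = 7 - \sqrt{-2} = 7 - i \sqrt{2}$)
$3567 + \left(- \frac{448}{305} + \frac{1933}{F{\left(50 \right)}}\right) = 3567 + \left(- \frac{448}{305} + \frac{1933}{7 - i \sqrt{2}}\right) = 3567 + \left(\left(-448\right) \frac{1}{305} + \frac{1933}{7 - i \sqrt{2}}\right) = 3567 - \left(\frac{448}{305} - \frac{1933}{7 - i \sqrt{2}}\right) = \frac{1087487}{305} + \frac{1933}{7 - i \sqrt{2}}$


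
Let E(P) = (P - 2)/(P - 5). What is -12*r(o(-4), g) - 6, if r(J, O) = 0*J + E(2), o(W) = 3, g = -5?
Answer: -6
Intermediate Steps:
E(P) = (-2 + P)/(-5 + P)
r(J, O) = 0 (r(J, O) = 0*J + (-2 + 2)/(-5 + 2) = 0 + 0/(-3) = 0 - ⅓*0 = 0 + 0 = 0)
-12*r(o(-4), g) - 6 = -12*0 - 6 = 0 - 6 = -6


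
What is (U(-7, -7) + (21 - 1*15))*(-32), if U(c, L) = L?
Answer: 32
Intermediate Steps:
(U(-7, -7) + (21 - 1*15))*(-32) = (-7 + (21 - 1*15))*(-32) = (-7 + (21 - 15))*(-32) = (-7 + 6)*(-32) = -1*(-32) = 32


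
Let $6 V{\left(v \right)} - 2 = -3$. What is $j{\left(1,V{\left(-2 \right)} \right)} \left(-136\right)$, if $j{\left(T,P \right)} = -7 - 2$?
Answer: $1224$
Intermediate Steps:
$V{\left(v \right)} = - \frac{1}{6}$ ($V{\left(v \right)} = \frac{1}{3} + \frac{1}{6} \left(-3\right) = \frac{1}{3} - \frac{1}{2} = - \frac{1}{6}$)
$j{\left(T,P \right)} = -9$ ($j{\left(T,P \right)} = -7 - 2 = -9$)
$j{\left(1,V{\left(-2 \right)} \right)} \left(-136\right) = \left(-9\right) \left(-136\right) = 1224$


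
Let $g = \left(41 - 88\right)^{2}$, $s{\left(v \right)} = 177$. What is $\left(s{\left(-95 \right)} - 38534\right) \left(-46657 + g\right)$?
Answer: $1704891936$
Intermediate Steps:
$g = 2209$ ($g = \left(-47\right)^{2} = 2209$)
$\left(s{\left(-95 \right)} - 38534\right) \left(-46657 + g\right) = \left(177 - 38534\right) \left(-46657 + 2209\right) = \left(-38357\right) \left(-44448\right) = 1704891936$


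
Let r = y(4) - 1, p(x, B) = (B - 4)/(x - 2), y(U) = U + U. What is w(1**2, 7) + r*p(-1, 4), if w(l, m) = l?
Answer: 1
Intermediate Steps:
y(U) = 2*U
p(x, B) = (-4 + B)/(-2 + x)
r = 7 (r = 2*4 - 1 = 8 - 1 = 7)
w(1**2, 7) + r*p(-1, 4) = 1**2 + 7*((-4 + 4)/(-2 - 1)) = 1 + 7*(0/(-3)) = 1 + 7*(-1/3*0) = 1 + 7*0 = 1 + 0 = 1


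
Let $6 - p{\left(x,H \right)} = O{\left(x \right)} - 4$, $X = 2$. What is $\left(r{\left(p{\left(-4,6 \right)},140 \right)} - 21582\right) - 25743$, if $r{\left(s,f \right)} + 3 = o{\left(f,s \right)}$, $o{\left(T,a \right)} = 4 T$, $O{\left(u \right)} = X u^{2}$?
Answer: $-46768$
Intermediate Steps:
$O{\left(u \right)} = 2 u^{2}$
$p{\left(x,H \right)} = 10 - 2 x^{2}$ ($p{\left(x,H \right)} = 6 - \left(2 x^{2} - 4\right) = 6 - \left(-4 + 2 x^{2}\right) = 10 - 2 x^{2}$)
$r{\left(s,f \right)} = -3 + 4 f$
$\left(r{\left(p{\left(-4,6 \right)},140 \right)} - 21582\right) - 25743 = \left(\left(-3 + 4 \cdot 140\right) - 21582\right) - 25743 = \left(\left(-3 + 560\right) - 21582\right) - 25743 = \left(557 - 21582\right) - 25743 = -21025 - 25743 = -46768$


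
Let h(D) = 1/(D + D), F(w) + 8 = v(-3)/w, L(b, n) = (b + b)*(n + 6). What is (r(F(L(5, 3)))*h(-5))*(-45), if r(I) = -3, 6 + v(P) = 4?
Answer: -27/2 ≈ -13.500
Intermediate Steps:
L(b, n) = 2*b*(6 + n) (L(b, n) = (2*b)*(6 + n) = 2*b*(6 + n))
v(P) = -2 (v(P) = -6 + 4 = -2)
F(w) = -8 - 2/w
h(D) = 1/(2*D)
(r(F(L(5, 3)))*h(-5))*(-45) = -3/(2*(-5))*(-45) = -3*(-1)/(2*5)*(-45) = -3*(-⅒)*(-45) = (3/10)*(-45) = -27/2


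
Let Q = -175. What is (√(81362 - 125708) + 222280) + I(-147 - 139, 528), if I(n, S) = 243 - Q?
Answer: 222698 + I*√44346 ≈ 2.227e+5 + 210.58*I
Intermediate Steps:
I(n, S) = 418 (I(n, S) = 243 - 1*(-175) = 243 + 175 = 418)
(√(81362 - 125708) + 222280) + I(-147 - 139, 528) = (√(81362 - 125708) + 222280) + 418 = (√(-44346) + 222280) + 418 = (I*√44346 + 222280) + 418 = (222280 + I*√44346) + 418 = 222698 + I*√44346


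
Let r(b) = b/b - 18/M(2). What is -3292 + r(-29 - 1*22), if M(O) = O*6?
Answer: -6585/2 ≈ -3292.5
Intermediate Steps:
M(O) = 6*O
r(b) = -1/2 (r(b) = b/b - 18/(6*2) = 1 - 18/12 = 1 - 18*1/12 = 1 - 3/2 = -1/2)
-3292 + r(-29 - 1*22) = -3292 - 1/2 = -6585/2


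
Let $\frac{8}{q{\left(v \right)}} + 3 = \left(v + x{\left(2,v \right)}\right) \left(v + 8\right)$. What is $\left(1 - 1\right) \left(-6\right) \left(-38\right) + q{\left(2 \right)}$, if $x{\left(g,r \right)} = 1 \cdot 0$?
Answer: $\frac{8}{17} \approx 0.47059$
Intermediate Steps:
$x{\left(g,r \right)} = 0$
$q{\left(v \right)} = \frac{8}{-3 + v \left(8 + v\right)}$ ($q{\left(v \right)} = \frac{8}{-3 + \left(v + 0\right) \left(v + 8\right)} = \frac{8}{-3 + v \left(8 + v\right)}$)
$\left(1 - 1\right) \left(-6\right) \left(-38\right) + q{\left(2 \right)} = \left(1 - 1\right) \left(-6\right) \left(-38\right) + \frac{8}{-3 + 2^{2} + 8 \cdot 2} = 0 \left(-6\right) \left(-38\right) + \frac{8}{-3 + 4 + 16} = 0 \left(-38\right) + \frac{8}{17} = 0 + 8 \cdot \frac{1}{17} = 0 + \frac{8}{17} = \frac{8}{17}$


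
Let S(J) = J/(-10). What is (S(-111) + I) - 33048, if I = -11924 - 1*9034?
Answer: -539949/10 ≈ -53995.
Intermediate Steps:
S(J) = -J/10 (S(J) = J*(-1/10) = -J/10)
I = -20958 (I = -11924 - 9034 = -20958)
(S(-111) + I) - 33048 = (-1/10*(-111) - 20958) - 33048 = (111/10 - 20958) - 33048 = -209469/10 - 33048 = -539949/10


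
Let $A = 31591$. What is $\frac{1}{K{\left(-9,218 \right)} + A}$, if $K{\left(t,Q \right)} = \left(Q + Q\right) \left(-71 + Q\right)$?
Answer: $\frac{1}{95683} \approx 1.0451 \cdot 10^{-5}$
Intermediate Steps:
$K{\left(t,Q \right)} = 2 Q \left(-71 + Q\right)$
$\frac{1}{K{\left(-9,218 \right)} + A} = \frac{1}{2 \cdot 218 \left(-71 + 218\right) + 31591} = \frac{1}{2 \cdot 218 \cdot 147 + 31591} = \frac{1}{64092 + 31591} = \frac{1}{95683}$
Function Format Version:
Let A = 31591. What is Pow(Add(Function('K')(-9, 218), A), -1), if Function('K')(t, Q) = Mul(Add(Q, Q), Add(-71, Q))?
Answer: Rational(1, 95683) ≈ 1.0451e-5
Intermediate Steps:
Function('K')(t, Q) = Mul(2, Q, Add(-71, Q)) (Function('K')(t, Q) = Mul(Mul(2, Q), Add(-71, Q)) = Mul(2, Q, Add(-71, Q)))
Pow(Add(Function('K')(-9, 218), A), -1) = Pow(Add(Mul(2, 218, Add(-71, 218)), 31591), -1) = Pow(Add(Mul(2, 218, 147), 31591), -1) = Pow(Add(64092, 31591), -1) = Pow(95683, -1) = Rational(1, 95683)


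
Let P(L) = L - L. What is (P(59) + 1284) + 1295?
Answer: 2579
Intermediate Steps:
P(L) = 0
(P(59) + 1284) + 1295 = (0 + 1284) + 1295 = 1284 + 1295 = 2579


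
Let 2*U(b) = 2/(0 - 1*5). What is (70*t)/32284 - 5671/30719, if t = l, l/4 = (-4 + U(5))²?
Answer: -5599157/177095035 ≈ -0.031617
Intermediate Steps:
U(b) = -⅕ (U(b) = (2/(0 - 1*5))/2 = (2/(0 - 5))/2 = (2/(-5))/2 = (2*(-⅕))/2 = (½)*(-⅖) = -⅕)
l = 1764/25 (l = 4*(-4 - ⅕)² = 4*(-21/5)² = 4*(441/25) = 1764/25 ≈ 70.560)
t = 1764/25 ≈ 70.560
(70*t)/32284 - 5671/30719 = (70*(1764/25))/32284 - 5671/30719 = (24696/5)*(1/32284) - 5671*1/30719 = 882/5765 - 5671/30719 = -5599157/177095035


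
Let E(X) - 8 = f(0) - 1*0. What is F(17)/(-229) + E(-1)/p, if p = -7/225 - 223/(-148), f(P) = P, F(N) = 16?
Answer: 60219376/11252831 ≈ 5.3515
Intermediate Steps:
p = 49139/33300 (p = -7*1/225 - 223*(-1/148) = -7/225 + 223/148 = 49139/33300 ≈ 1.4756)
E(X) = 8 (E(X) = 8 + (0 - 1*0) = 8 + (0 + 0) = 8 + 0 = 8)
F(17)/(-229) + E(-1)/p = 16/(-229) + 8/(49139/33300) = 16*(-1/229) + 8*(33300/49139) = -16/229 + 266400/49139 = 60219376/11252831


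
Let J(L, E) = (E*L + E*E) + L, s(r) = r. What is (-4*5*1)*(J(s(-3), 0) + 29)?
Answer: -520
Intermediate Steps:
J(L, E) = L + E² + E*L (J(L, E) = (E*L + E²) + L = (E² + E*L) + L = L + E² + E*L)
(-4*5*1)*(J(s(-3), 0) + 29) = (-4*5*1)*((-3 + 0² + 0*(-3)) + 29) = (-20*1)*((-3 + 0 + 0) + 29) = -20*(-3 + 29) = -20*26 = -520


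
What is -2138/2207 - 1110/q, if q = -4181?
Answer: -175384/249391 ≈ -0.70325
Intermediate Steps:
-2138/2207 - 1110/q = -2138/2207 - 1110/(-4181) = -2138*1/2207 - 1110*(-1/4181) = -2138/2207 + 30/113 = -175384/249391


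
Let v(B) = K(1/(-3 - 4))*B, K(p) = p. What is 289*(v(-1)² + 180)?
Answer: 2549269/49 ≈ 52026.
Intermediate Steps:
v(B) = -B/7 (v(B) = B/(-3 - 4) = B/(-7) = -B/7)
289*(v(-1)² + 180) = 289*((-⅐*(-1))² + 180) = 289*((⅐)² + 180) = 289*(1/49 + 180) = 289*(8821/49) = 2549269/49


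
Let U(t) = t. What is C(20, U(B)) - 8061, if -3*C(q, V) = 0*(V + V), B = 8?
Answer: -8061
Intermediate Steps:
C(q, V) = 0 (C(q, V) = -0*(V + V) = -0*2*V = -⅓*0 = 0)
C(20, U(B)) - 8061 = 0 - 8061 = -8061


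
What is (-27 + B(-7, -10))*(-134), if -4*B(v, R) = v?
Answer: 6767/2 ≈ 3383.5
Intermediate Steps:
B(v, R) = -v/4
(-27 + B(-7, -10))*(-134) = (-27 - 1/4*(-7))*(-134) = (-27 + 7/4)*(-134) = -101/4*(-134) = 6767/2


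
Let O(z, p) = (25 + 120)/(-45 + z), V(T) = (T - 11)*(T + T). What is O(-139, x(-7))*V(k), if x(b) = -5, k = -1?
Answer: -435/23 ≈ -18.913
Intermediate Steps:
V(T) = 2*T*(-11 + T) (V(T) = (-11 + T)*(2*T) = 2*T*(-11 + T))
O(z, p) = 145/(-45 + z)
O(-139, x(-7))*V(k) = (145/(-45 - 139))*(2*(-1)*(-11 - 1)) = (145/(-184))*(2*(-1)*(-12)) = (145*(-1/184))*24 = -145/184*24 = -435/23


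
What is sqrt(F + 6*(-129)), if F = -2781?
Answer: 3*I*sqrt(395) ≈ 59.624*I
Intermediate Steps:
sqrt(F + 6*(-129)) = sqrt(-2781 + 6*(-129)) = sqrt(-2781 - 774) = sqrt(-3555) = 3*I*sqrt(395)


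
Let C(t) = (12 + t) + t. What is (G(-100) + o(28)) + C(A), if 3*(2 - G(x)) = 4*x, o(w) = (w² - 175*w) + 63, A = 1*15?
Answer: -11627/3 ≈ -3875.7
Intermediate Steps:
A = 15
o(w) = 63 + w² - 175*w
C(t) = 12 + 2*t
G(x) = 2 - 4*x/3
(G(-100) + o(28)) + C(A) = ((2 - 4/3*(-100)) + (63 + 28² - 175*28)) + (12 + 2*15) = ((2 + 400/3) + (63 + 784 - 4900)) + (12 + 30) = (406/3 - 4053) + 42 = -11753/3 + 42 = -11627/3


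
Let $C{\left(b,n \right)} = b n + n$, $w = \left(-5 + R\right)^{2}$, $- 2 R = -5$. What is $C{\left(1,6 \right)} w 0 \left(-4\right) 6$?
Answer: $0$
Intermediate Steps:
$R = \frac{5}{2}$ ($R = \left(- \frac{1}{2}\right) \left(-5\right) = \frac{5}{2} \approx 2.5$)
$w = \frac{25}{4}$ ($w = \left(-5 + \frac{5}{2}\right)^{2} = \left(- \frac{5}{2}\right)^{2} = \frac{25}{4} \approx 6.25$)
$C{\left(b,n \right)} = n + b n$
$C{\left(1,6 \right)} w 0 \left(-4\right) 6 = 6 \left(1 + 1\right) \frac{25}{4} \cdot 0 \left(-4\right) 6 = 6 \cdot 2 \cdot \frac{25}{4} \cdot 0 \cdot 6 = 12 \cdot \frac{25}{4} \cdot 0 = 75 \cdot 0 = 0$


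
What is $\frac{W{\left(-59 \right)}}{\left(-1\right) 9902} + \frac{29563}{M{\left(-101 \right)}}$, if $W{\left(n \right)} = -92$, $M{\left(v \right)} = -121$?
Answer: $- \frac{146360847}{599071} \approx -244.31$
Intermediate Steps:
$\frac{W{\left(-59 \right)}}{\left(-1\right) 9902} + \frac{29563}{M{\left(-101 \right)}} = - \frac{92}{\left(-1\right) 9902} + \frac{29563}{-121} = - \frac{92}{-9902} + 29563 \left(- \frac{1}{121}\right) = \left(-92\right) \left(- \frac{1}{9902}\right) - \frac{29563}{121} = \frac{46}{4951} - \frac{29563}{121} = - \frac{146360847}{599071}$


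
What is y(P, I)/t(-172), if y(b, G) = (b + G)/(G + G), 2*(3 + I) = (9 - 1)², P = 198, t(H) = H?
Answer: -227/9976 ≈ -0.022755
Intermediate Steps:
I = 29 (I = -3 + (9 - 1)²/2 = -3 + (½)*8² = -3 + (½)*64 = -3 + 32 = 29)
y(b, G) = (G + b)/(2*G) (y(b, G) = (G + b)/((2*G)) = (G + b)*(1/(2*G)) = (G + b)/(2*G))
y(P, I)/t(-172) = ((½)*(29 + 198)/29)/(-172) = ((½)*(1/29)*227)*(-1/172) = (227/58)*(-1/172) = -227/9976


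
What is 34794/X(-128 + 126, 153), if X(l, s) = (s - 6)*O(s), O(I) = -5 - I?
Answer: -5799/3871 ≈ -1.4981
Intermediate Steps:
X(l, s) = (-6 + s)*(-5 - s) (X(l, s) = (s - 6)*(-5 - s) = (-6 + s)*(-5 - s))
34794/X(-128 + 126, 153) = 34794/(30 + 153 - 1*153²) = 34794/(30 + 153 - 1*23409) = 34794/(30 + 153 - 23409) = 34794/(-23226) = 34794*(-1/23226) = -5799/3871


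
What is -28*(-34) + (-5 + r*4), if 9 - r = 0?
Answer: 983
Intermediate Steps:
r = 9 (r = 9 - 1*0 = 9 + 0 = 9)
-28*(-34) + (-5 + r*4) = -28*(-34) + (-5 + 9*4) = 952 + (-5 + 36) = 952 + 31 = 983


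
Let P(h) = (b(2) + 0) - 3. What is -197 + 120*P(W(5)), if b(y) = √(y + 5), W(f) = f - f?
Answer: -557 + 120*√7 ≈ -239.51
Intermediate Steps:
W(f) = 0
b(y) = √(5 + y)
P(h) = -3 + √7 (P(h) = (√(5 + 2) + 0) - 3 = (√7 + 0) - 3 = √7 - 3 = -3 + √7)
-197 + 120*P(W(5)) = -197 + 120*(-3 + √7) = -197 + (-360 + 120*√7) = -557 + 120*√7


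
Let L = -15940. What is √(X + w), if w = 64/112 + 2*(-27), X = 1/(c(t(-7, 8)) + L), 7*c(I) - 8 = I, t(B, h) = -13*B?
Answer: I*√32536577217081/780367 ≈ 7.3095*I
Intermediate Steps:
c(I) = 8/7 + I/7
X = -7/111481 (X = 1/((8/7 + (-13*(-7))/7) - 15940) = 1/((8/7 + (⅐)*91) - 15940) = 1/((8/7 + 13) - 15940) = 1/(99/7 - 15940) = 1/(-111481/7) = -7/111481 ≈ -6.2791e-5)
w = -374/7 (w = 64*(1/112) - 54 = 4/7 - 54 = -374/7 ≈ -53.429)
√(X + w) = √(-7/111481 - 374/7) = √(-41693943/780367) = I*√32536577217081/780367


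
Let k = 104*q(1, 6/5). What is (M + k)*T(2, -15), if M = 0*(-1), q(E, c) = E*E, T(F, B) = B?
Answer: -1560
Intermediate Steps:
q(E, c) = E²
k = 104 (k = 104*1² = 104*1 = 104)
M = 0
(M + k)*T(2, -15) = (0 + 104)*(-15) = 104*(-15) = -1560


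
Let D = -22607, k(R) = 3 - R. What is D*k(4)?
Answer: 22607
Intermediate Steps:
D*k(4) = -22607*(3 - 1*4) = -22607*(3 - 4) = -22607*(-1) = 22607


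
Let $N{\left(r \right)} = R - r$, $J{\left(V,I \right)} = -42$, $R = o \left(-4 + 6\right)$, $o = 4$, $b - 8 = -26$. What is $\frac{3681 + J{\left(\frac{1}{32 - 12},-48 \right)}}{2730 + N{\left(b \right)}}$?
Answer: $\frac{3639}{2756} \approx 1.3204$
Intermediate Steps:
$b = -18$ ($b = 8 - 26 = -18$)
$R = 8$ ($R = 4 \left(-4 + 6\right) = 4 \cdot 2 = 8$)
$N{\left(r \right)} = 8 - r$
$\frac{3681 + J{\left(\frac{1}{32 - 12},-48 \right)}}{2730 + N{\left(b \right)}} = \frac{3681 - 42}{2730 + \left(8 - -18\right)} = \frac{3639}{2730 + \left(8 + 18\right)} = \frac{3639}{2730 + 26} = \frac{3639}{2756}$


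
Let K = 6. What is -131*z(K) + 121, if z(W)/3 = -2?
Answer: 907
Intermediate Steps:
z(W) = -6 (z(W) = 3*(-2) = -6)
-131*z(K) + 121 = -131*(-6) + 121 = 786 + 121 = 907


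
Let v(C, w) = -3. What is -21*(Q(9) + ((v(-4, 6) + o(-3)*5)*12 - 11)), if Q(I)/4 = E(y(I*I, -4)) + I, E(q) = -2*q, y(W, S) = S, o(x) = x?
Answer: 3339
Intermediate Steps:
Q(I) = 32 + 4*I (Q(I) = 4*(-2*(-4) + I) = 4*(8 + I) = 32 + 4*I)
-21*(Q(9) + ((v(-4, 6) + o(-3)*5)*12 - 11)) = -21*((32 + 4*9) + ((-3 - 3*5)*12 - 11)) = -21*((32 + 36) + ((-3 - 15)*12 - 11)) = -21*(68 + (-18*12 - 11)) = -21*(68 + (-216 - 11)) = -21*(68 - 227) = -21*(-159) = 3339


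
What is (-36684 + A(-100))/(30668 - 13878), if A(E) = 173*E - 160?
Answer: -27072/8395 ≈ -3.2248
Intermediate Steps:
A(E) = -160 + 173*E
(-36684 + A(-100))/(30668 - 13878) = (-36684 + (-160 + 173*(-100)))/(30668 - 13878) = (-36684 + (-160 - 17300))/16790 = (-36684 - 17460)*(1/16790) = -54144*1/16790 = -27072/8395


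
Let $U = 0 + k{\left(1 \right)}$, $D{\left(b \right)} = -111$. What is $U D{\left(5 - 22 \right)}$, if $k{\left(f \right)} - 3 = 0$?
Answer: $-333$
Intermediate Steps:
$k{\left(f \right)} = 3$ ($k{\left(f \right)} = 3 + 0 = 3$)
$U = 3$ ($U = 0 + 3 = 3$)
$U D{\left(5 - 22 \right)} = 3 \left(-111\right) = -333$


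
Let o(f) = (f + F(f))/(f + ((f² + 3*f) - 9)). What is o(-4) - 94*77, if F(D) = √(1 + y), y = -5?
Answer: -65138/9 - 2*I/9 ≈ -7237.6 - 0.22222*I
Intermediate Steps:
F(D) = 2*I (F(D) = √(1 - 5) = √(-4) = 2*I)
o(f) = (f + 2*I)/(-9 + f² + 4*f) (o(f) = (f + 2*I)/(f + ((f² + 3*f) - 9)) = (f + 2*I)/(f + (-9 + f² + 3*f)) = (f + 2*I)/(-9 + f² + 4*f))
o(-4) - 94*77 = (-4 + 2*I)/(-9 + (-4)² + 4*(-4)) - 94*77 = (-4 + 2*I)/(-9 + 16 - 16) - 7238 = (-4 + 2*I)/(-9) - 7238 = -(-4 + 2*I)/9 - 7238 = (4/9 - 2*I/9) - 7238 = -65138/9 - 2*I/9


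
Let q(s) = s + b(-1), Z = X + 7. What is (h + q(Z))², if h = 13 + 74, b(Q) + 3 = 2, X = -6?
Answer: 7569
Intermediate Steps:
b(Q) = -1 (b(Q) = -3 + 2 = -1)
h = 87
Z = 1 (Z = -6 + 7 = 1)
q(s) = -1 + s (q(s) = s - 1 = -1 + s)
(h + q(Z))² = (87 + (-1 + 1))² = (87 + 0)² = 87² = 7569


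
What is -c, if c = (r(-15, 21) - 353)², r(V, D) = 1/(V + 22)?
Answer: -6100900/49 ≈ -1.2451e+5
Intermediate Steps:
r(V, D) = 1/(22 + V)
c = 6100900/49 (c = (1/(22 - 15) - 353)² = (1/7 - 353)² = (⅐ - 353)² = (-2470/7)² = 6100900/49 ≈ 1.2451e+5)
-c = -1*6100900/49 = -6100900/49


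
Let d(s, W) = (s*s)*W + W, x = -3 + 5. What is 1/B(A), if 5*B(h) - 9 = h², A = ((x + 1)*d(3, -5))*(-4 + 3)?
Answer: 5/22509 ≈ 0.00022213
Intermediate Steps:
x = 2
d(s, W) = W + W*s² (d(s, W) = s²*W + W = W*s² + W = W + W*s²)
A = 150 (A = ((2 + 1)*(-5*(1 + 3²)))*(-4 + 3) = (3*(-5*(1 + 9)))*(-1) = (3*(-5*10))*(-1) = (3*(-50))*(-1) = -150*(-1) = 150)
B(h) = 9/5 + h²/5
1/B(A) = 1/(9/5 + (⅕)*150²) = 1/(9/5 + (⅕)*22500) = 1/(9/5 + 4500) = 1/(22509/5) = 5/22509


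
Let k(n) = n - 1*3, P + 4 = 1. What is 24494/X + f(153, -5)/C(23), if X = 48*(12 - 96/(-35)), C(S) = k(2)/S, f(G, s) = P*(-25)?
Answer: -20933755/12384 ≈ -1690.4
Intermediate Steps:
P = -3 (P = -4 + 1 = -3)
f(G, s) = 75 (f(G, s) = -3*(-25) = 75)
k(n) = -3 + n (k(n) = n - 3 = -3 + n)
C(S) = -1/S (C(S) = (-3 + 2)/S = -1/S)
X = 24768/35 (X = 48*(12 - 96*(-1/35)) = 48*(12 + 96/35) = 48*(516/35) = 24768/35 ≈ 707.66)
24494/X + f(153, -5)/C(23) = 24494/(24768/35) + 75/((-1/23)) = 24494*(35/24768) + 75/((-1*1/23)) = 428645/12384 + 75/(-1/23) = 428645/12384 + 75*(-23) = 428645/12384 - 1725 = -20933755/12384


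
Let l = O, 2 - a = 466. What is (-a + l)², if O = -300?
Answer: 26896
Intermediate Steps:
a = -464 (a = 2 - 1*466 = 2 - 466 = -464)
l = -300
(-a + l)² = (-1*(-464) - 300)² = (464 - 300)² = 164² = 26896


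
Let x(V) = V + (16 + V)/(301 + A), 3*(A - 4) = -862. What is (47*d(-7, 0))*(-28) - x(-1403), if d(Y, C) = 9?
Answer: -549212/53 ≈ -10362.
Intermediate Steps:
A = -850/3 (A = 4 + (⅓)*(-862) = 4 - 862/3 = -850/3 ≈ -283.33)
x(V) = 48/53 + 56*V/53 (x(V) = V + (16 + V)/(301 - 850/3) = V + (16 + V)/(53/3) = V + (16 + V)*(3/53) = V + (48/53 + 3*V/53) = 48/53 + 56*V/53)
(47*d(-7, 0))*(-28) - x(-1403) = (47*9)*(-28) - (48/53 + (56/53)*(-1403)) = 423*(-28) - (48/53 - 78568/53) = -11844 - 1*(-78520/53) = -11844 + 78520/53 = -549212/53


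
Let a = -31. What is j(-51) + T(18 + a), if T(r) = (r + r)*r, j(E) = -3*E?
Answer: 491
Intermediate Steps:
T(r) = 2*r² (T(r) = (2*r)*r = 2*r²)
j(-51) + T(18 + a) = -3*(-51) + 2*(18 - 31)² = 153 + 2*(-13)² = 153 + 2*169 = 153 + 338 = 491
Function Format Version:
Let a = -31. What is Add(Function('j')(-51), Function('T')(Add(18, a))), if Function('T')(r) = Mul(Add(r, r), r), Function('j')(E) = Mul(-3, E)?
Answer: 491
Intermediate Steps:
Function('T')(r) = Mul(2, Pow(r, 2)) (Function('T')(r) = Mul(Mul(2, r), r) = Mul(2, Pow(r, 2)))
Add(Function('j')(-51), Function('T')(Add(18, a))) = Add(Mul(-3, -51), Mul(2, Pow(Add(18, -31), 2))) = Add(153, Mul(2, Pow(-13, 2))) = Add(153, Mul(2, 169)) = Add(153, 338) = 491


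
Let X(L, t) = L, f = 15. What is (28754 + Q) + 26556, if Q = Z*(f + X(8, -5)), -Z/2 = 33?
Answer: 53792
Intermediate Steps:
Z = -66 (Z = -2*33 = -66)
Q = -1518 (Q = -66*(15 + 8) = -66*23 = -1518)
(28754 + Q) + 26556 = (28754 - 1518) + 26556 = 27236 + 26556 = 53792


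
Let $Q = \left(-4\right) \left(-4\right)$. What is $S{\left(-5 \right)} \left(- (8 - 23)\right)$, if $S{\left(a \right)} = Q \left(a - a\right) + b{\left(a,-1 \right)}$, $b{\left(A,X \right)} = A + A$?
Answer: $-150$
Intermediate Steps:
$b{\left(A,X \right)} = 2 A$
$Q = 16$
$S{\left(a \right)} = 2 a$ ($S{\left(a \right)} = 16 \left(a - a\right) + 2 a = 16 \cdot 0 + 2 a = 0 + 2 a = 2 a$)
$S{\left(-5 \right)} \left(- (8 - 23)\right) = 2 \left(-5\right) \left(- (8 - 23)\right) = - 10 \left(\left(-1\right) \left(-15\right)\right) = \left(-10\right) 15 = -150$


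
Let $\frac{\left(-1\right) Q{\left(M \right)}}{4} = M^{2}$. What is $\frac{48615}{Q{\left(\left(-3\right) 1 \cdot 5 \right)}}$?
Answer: $- \frac{3241}{60} \approx -54.017$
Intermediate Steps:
$Q{\left(M \right)} = - 4 M^{2}$
$\frac{48615}{Q{\left(\left(-3\right) 1 \cdot 5 \right)}} = \frac{48615}{\left(-4\right) \left(\left(-3\right) 1 \cdot 5\right)^{2}} = \frac{48615}{\left(-4\right) \left(\left(-3\right) 5\right)^{2}} = \frac{48615}{\left(-4\right) \left(-15\right)^{2}} = \frac{48615}{\left(-4\right) 225} = \frac{48615}{-900} = 48615 \left(- \frac{1}{900}\right) = - \frac{3241}{60}$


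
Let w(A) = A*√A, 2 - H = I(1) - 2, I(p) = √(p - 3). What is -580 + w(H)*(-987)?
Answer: -580 - 987*(4 - I*√2)^(3/2) ≈ -8108.7 + 4208.8*I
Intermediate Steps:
I(p) = √(-3 + p)
H = 4 - I*√2 (H = 2 - (√(-3 + 1) - 2) = 2 - (√(-2) - 2) = 2 - (I*√2 - 2) = 2 - (-2 + I*√2) = 2 + (2 - I*√2) = 4 - I*√2 ≈ 4.0 - 1.4142*I)
w(A) = A^(3/2)
-580 + w(H)*(-987) = -580 + (4 - I*√2)^(3/2)*(-987) = -580 - 987*(4 - I*√2)^(3/2)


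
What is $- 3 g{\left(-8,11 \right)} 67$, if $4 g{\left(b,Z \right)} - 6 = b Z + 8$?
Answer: $\frac{7437}{2} \approx 3718.5$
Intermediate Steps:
$g{\left(b,Z \right)} = \frac{7}{2} + \frac{Z b}{4}$ ($g{\left(b,Z \right)} = \frac{3}{2} + \frac{b Z + 8}{4} = \frac{3}{2} + \frac{Z b + 8}{4} = \frac{3}{2} + \frac{8 + Z b}{4} = \frac{3}{2} + \left(2 + \frac{Z b}{4}\right) = \frac{7}{2} + \frac{Z b}{4}$)
$- 3 g{\left(-8,11 \right)} 67 = - 3 \left(\frac{7}{2} + \frac{1}{4} \cdot 11 \left(-8\right)\right) 67 = - 3 \left(\frac{7}{2} - 22\right) 67 = \left(-3\right) \left(- \frac{37}{2}\right) 67 = \frac{111}{2} \cdot 67 = \frac{7437}{2}$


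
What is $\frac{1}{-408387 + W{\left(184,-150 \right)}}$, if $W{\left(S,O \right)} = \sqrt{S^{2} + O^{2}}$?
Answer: $- \frac{408387}{166779885413} - \frac{2 \sqrt{14089}}{166779885413} \approx -2.4501 \cdot 10^{-6}$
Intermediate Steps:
$W{\left(S,O \right)} = \sqrt{O^{2} + S^{2}}$
$\frac{1}{-408387 + W{\left(184,-150 \right)}} = \frac{1}{-408387 + \sqrt{\left(-150\right)^{2} + 184^{2}}} = \frac{1}{-408387 + \sqrt{22500 + 33856}} = \frac{1}{-408387 + \sqrt{56356}} = \frac{1}{-408387 + 2 \sqrt{14089}}$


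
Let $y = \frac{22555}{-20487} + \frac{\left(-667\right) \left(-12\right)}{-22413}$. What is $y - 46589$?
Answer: $- \frac{7131059893774}{153058377} \approx -46590.0$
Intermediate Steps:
$y = - \frac{223167721}{153058377}$ ($y = 22555 \left(- \frac{1}{20487}\right) + 8004 \left(- \frac{1}{22413}\right) = - \frac{22555}{20487} - \frac{2668}{7471} = - \frac{223167721}{153058377} \approx -1.4581$)
$y - 46589 = - \frac{223167721}{153058377} - 46589 = - \frac{7131059893774}{153058377}$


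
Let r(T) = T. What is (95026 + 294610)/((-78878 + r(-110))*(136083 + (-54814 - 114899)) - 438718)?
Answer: 194818/1327963861 ≈ 0.00014670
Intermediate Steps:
(95026 + 294610)/((-78878 + r(-110))*(136083 + (-54814 - 114899)) - 438718) = (95026 + 294610)/((-78878 - 110)*(136083 + (-54814 - 114899)) - 438718) = 389636/(-78988*(136083 - 169713) - 438718) = 389636/(-78988*(-33630) - 438718) = 389636/(2656366440 - 438718) = 389636/2655927722 = 389636*(1/2655927722) = 194818/1327963861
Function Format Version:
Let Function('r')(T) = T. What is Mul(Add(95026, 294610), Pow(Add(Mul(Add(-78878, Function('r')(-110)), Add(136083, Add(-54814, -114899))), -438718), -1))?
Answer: Rational(194818, 1327963861) ≈ 0.00014670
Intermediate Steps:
Mul(Add(95026, 294610), Pow(Add(Mul(Add(-78878, Function('r')(-110)), Add(136083, Add(-54814, -114899))), -438718), -1)) = Mul(Add(95026, 294610), Pow(Add(Mul(Add(-78878, -110), Add(136083, Add(-54814, -114899))), -438718), -1)) = Mul(389636, Pow(Add(Mul(-78988, Add(136083, -169713)), -438718), -1)) = Mul(389636, Pow(Add(Mul(-78988, -33630), -438718), -1)) = Mul(389636, Pow(Add(2656366440, -438718), -1)) = Mul(389636, Pow(2655927722, -1)) = Mul(389636, Rational(1, 2655927722)) = Rational(194818, 1327963861)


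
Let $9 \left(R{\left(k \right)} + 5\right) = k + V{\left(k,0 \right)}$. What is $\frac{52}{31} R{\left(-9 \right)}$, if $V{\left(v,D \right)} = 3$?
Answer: $- \frac{884}{93} \approx -9.5054$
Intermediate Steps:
$R{\left(k \right)} = - \frac{14}{3} + \frac{k}{9}$ ($R{\left(k \right)} = -5 + \frac{k + 3}{9} = -5 + \frac{3 + k}{9} = -5 + \left(\frac{1}{3} + \frac{k}{9}\right) = - \frac{14}{3} + \frac{k}{9}$)
$\frac{52}{31} R{\left(-9 \right)} = \frac{52}{31} \left(- \frac{14}{3} + \frac{1}{9} \left(-9\right)\right) = 52 \cdot \frac{1}{31} \left(- \frac{14}{3} - 1\right) = \frac{52}{31} \left(- \frac{17}{3}\right) = - \frac{884}{93}$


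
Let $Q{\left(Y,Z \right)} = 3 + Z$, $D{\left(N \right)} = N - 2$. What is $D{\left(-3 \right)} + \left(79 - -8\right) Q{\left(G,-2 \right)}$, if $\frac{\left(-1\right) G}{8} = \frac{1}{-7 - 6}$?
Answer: $82$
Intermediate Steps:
$D{\left(N \right)} = -2 + N$ ($D{\left(N \right)} = N - 2 = -2 + N$)
$G = \frac{8}{13}$ ($G = - \frac{8}{-7 - 6} = - \frac{8}{-13} = \left(-8\right) \left(- \frac{1}{13}\right) = \frac{8}{13} \approx 0.61539$)
$D{\left(-3 \right)} + \left(79 - -8\right) Q{\left(G,-2 \right)} = \left(-2 - 3\right) + \left(79 - -8\right) \left(3 - 2\right) = -5 + \left(79 + 8\right) 1 = -5 + 87 \cdot 1 = -5 + 87 = 82$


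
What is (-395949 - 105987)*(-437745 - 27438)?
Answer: 233492094288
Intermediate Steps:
(-395949 - 105987)*(-437745 - 27438) = -501936*(-465183) = 233492094288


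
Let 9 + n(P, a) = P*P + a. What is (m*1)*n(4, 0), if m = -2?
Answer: -14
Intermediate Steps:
n(P, a) = -9 + a + P**2 (n(P, a) = -9 + (P*P + a) = -9 + (P**2 + a) = -9 + (a + P**2) = -9 + a + P**2)
(m*1)*n(4, 0) = (-2*1)*(-9 + 0 + 4**2) = -2*(-9 + 0 + 16) = -2*7 = -14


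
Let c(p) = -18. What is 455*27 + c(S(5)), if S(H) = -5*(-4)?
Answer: 12267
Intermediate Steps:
S(H) = 20
455*27 + c(S(5)) = 455*27 - 18 = 12285 - 18 = 12267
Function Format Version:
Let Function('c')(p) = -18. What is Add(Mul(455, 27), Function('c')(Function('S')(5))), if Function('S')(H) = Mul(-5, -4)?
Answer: 12267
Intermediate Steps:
Function('S')(H) = 20
Add(Mul(455, 27), Function('c')(Function('S')(5))) = Add(Mul(455, 27), -18) = Add(12285, -18) = 12267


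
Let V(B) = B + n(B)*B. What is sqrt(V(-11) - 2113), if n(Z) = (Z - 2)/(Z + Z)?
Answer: I*sqrt(8522)/2 ≈ 46.157*I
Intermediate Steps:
n(Z) = (-2 + Z)/(2*Z) (n(Z) = (-2 + Z)/((2*Z)) = (-2 + Z)*(1/(2*Z)) = (-2 + Z)/(2*Z))
V(B) = -1 + 3*B/2 (V(B) = B + ((-2 + B)/(2*B))*B = B + (-1 + B/2) = -1 + 3*B/2)
sqrt(V(-11) - 2113) = sqrt((-1 + (3/2)*(-11)) - 2113) = sqrt((-1 - 33/2) - 2113) = sqrt(-35/2 - 2113) = sqrt(-4261/2) = I*sqrt(8522)/2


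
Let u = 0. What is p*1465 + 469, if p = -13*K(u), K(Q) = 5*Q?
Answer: 469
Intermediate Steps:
p = 0 (p = -65*0 = -13*0 = 0)
p*1465 + 469 = 0*1465 + 469 = 0 + 469 = 469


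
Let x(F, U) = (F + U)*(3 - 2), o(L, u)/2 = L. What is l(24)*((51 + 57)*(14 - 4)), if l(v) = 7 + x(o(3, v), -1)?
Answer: 12960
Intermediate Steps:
o(L, u) = 2*L
x(F, U) = F + U (x(F, U) = (F + U)*1 = F + U)
l(v) = 12 (l(v) = 7 + (2*3 - 1) = 7 + (6 - 1) = 7 + 5 = 12)
l(24)*((51 + 57)*(14 - 4)) = 12*((51 + 57)*(14 - 4)) = 12*(108*10) = 12*1080 = 12960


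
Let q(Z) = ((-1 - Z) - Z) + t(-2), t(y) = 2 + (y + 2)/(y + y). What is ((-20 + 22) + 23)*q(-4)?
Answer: 225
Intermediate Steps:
t(y) = 2 + (2 + y)/(2*y) (t(y) = 2 + (2 + y)/((2*y)) = 2 + (2 + y)*(1/(2*y)) = 2 + (2 + y)/(2*y))
q(Z) = 1 - 2*Z (q(Z) = ((-1 - Z) - Z) + (5/2 + 1/(-2)) = (-1 - 2*Z) + (5/2 - 1/2) = (-1 - 2*Z) + 2 = 1 - 2*Z)
((-20 + 22) + 23)*q(-4) = ((-20 + 22) + 23)*(1 - 2*(-4)) = (2 + 23)*(1 + 8) = 25*9 = 225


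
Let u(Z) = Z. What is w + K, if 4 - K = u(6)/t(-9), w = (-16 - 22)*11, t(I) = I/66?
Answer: -370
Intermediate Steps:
t(I) = I/66 (t(I) = I*(1/66) = I/66)
w = -418 (w = -38*11 = -418)
K = 48 (K = 4 - 6/((1/66)*(-9)) = 4 - 6/(-3/22) = 4 - 6*(-22)/3 = 4 - 1*(-44) = 4 + 44 = 48)
w + K = -418 + 48 = -370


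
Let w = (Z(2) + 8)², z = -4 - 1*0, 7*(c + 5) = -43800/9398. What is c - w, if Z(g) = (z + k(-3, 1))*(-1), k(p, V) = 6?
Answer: -1370513/32893 ≈ -41.666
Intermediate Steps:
c = -186365/32893 (c = -5 + (-43800/9398)/7 = -5 + (-43800*1/9398)/7 = -5 + (⅐)*(-21900/4699) = -5 - 21900/32893 = -186365/32893 ≈ -5.6658)
z = -4 (z = -4 + 0 = -4)
Z(g) = -2 (Z(g) = (-4 + 6)*(-1) = 2*(-1) = -2)
w = 36 (w = (-2 + 8)² = 6² = 36)
c - w = -186365/32893 - 1*36 = -186365/32893 - 36 = -1370513/32893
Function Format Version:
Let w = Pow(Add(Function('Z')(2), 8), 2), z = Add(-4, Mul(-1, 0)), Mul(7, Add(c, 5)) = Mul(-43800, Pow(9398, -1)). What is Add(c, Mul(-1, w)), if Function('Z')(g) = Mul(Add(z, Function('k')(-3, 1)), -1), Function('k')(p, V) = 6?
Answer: Rational(-1370513, 32893) ≈ -41.666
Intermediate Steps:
c = Rational(-186365, 32893) (c = Add(-5, Mul(Rational(1, 7), Mul(-43800, Pow(9398, -1)))) = Add(-5, Mul(Rational(1, 7), Mul(-43800, Rational(1, 9398)))) = Add(-5, Mul(Rational(1, 7), Rational(-21900, 4699))) = Add(-5, Rational(-21900, 32893)) = Rational(-186365, 32893) ≈ -5.6658)
z = -4 (z = Add(-4, 0) = -4)
Function('Z')(g) = -2 (Function('Z')(g) = Mul(Add(-4, 6), -1) = Mul(2, -1) = -2)
w = 36 (w = Pow(Add(-2, 8), 2) = Pow(6, 2) = 36)
Add(c, Mul(-1, w)) = Add(Rational(-186365, 32893), Mul(-1, 36)) = Add(Rational(-186365, 32893), -36) = Rational(-1370513, 32893)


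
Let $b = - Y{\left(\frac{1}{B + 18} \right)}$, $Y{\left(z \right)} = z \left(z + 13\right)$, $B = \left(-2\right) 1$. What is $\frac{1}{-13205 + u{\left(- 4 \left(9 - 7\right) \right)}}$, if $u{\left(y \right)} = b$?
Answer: $- \frac{256}{3380689} \approx -7.5724 \cdot 10^{-5}$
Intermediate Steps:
$B = -2$
$Y{\left(z \right)} = z \left(13 + z\right)$
$b = - \frac{209}{256}$ ($b = - \frac{13 + \frac{1}{-2 + 18}}{-2 + 18} = - \frac{13 + \frac{1}{16}}{16} = - \frac{209}{16 \cdot 16} = \left(-1\right) \frac{209}{256} = - \frac{209}{256} \approx -0.81641$)
$u{\left(y \right)} = - \frac{209}{256}$
$\frac{1}{-13205 + u{\left(- 4 \left(9 - 7\right) \right)}} = \frac{1}{-13205 - \frac{209}{256}} = \frac{1}{- \frac{3380689}{256}} = - \frac{256}{3380689}$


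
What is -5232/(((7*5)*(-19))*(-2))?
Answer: -2616/665 ≈ -3.9338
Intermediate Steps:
-5232/(((7*5)*(-19))*(-2)) = -5232/((35*(-19))*(-2)) = -5232/((-665*(-2))) = -5232/1330 = -5232*1/1330 = -2616/665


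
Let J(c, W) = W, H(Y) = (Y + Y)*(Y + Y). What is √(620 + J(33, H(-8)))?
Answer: 2*√219 ≈ 29.597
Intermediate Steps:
H(Y) = 4*Y² (H(Y) = (2*Y)*(2*Y) = 4*Y²)
√(620 + J(33, H(-8))) = √(620 + 4*(-8)²) = √(620 + 4*64) = √(620 + 256) = √876 = 2*√219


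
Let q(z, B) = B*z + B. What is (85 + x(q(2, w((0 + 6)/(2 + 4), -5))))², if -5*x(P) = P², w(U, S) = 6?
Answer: 10201/25 ≈ 408.04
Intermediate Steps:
q(z, B) = B + B*z
x(P) = -P²/5
(85 + x(q(2, w((0 + 6)/(2 + 4), -5))))² = (85 - 36*(1 + 2)²/5)² = (85 - (6*3)²/5)² = (85 - ⅕*18²)² = (85 - ⅕*324)² = (85 - 324/5)² = (101/5)² = 10201/25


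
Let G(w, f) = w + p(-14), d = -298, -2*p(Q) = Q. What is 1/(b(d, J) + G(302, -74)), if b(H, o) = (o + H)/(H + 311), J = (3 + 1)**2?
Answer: 13/3735 ≈ 0.0034806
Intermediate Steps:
p(Q) = -Q/2
J = 16 (J = 4**2 = 16)
b(H, o) = (H + o)/(311 + H)
G(w, f) = 7 + w (G(w, f) = w - 1/2*(-14) = w + 7 = 7 + w)
1/(b(d, J) + G(302, -74)) = 1/((-298 + 16)/(311 - 298) + (7 + 302)) = 1/(-282/13 + 309) = 1/(3735/13) = 13/3735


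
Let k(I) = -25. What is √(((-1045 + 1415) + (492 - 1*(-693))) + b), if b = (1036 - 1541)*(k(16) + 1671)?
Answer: 5*I*√33187 ≈ 910.87*I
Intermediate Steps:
b = -831230 (b = (1036 - 1541)*(-25 + 1671) = -505*1646 = -831230)
√(((-1045 + 1415) + (492 - 1*(-693))) + b) = √(((-1045 + 1415) + (492 - 1*(-693))) - 831230) = √((370 + (492 + 693)) - 831230) = √((370 + 1185) - 831230) = √(1555 - 831230) = √(-829675) = 5*I*√33187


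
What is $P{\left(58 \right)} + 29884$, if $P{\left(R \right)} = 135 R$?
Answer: $37714$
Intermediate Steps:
$P{\left(58 \right)} + 29884 = 135 \cdot 58 + 29884 = 7830 + 29884 = 37714$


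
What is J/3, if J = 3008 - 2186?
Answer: 274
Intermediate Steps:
J = 822
J/3 = 822/3 = 822*(1/3) = 274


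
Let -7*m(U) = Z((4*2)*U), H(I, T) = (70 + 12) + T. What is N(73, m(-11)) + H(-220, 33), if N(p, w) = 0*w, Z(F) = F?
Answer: 115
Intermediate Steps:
H(I, T) = 82 + T
m(U) = -8*U/7 (m(U) = -4*2*U/7 = -8*U/7)
N(p, w) = 0
N(73, m(-11)) + H(-220, 33) = 0 + (82 + 33) = 0 + 115 = 115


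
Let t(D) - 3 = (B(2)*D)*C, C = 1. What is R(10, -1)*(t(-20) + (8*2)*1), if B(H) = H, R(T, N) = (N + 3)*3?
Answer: -126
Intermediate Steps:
R(T, N) = 9 + 3*N (R(T, N) = (3 + N)*3 = 9 + 3*N)
t(D) = 3 + 2*D (t(D) = 3 + (2*D)*1 = 3 + 2*D)
R(10, -1)*(t(-20) + (8*2)*1) = (9 + 3*(-1))*((3 + 2*(-20)) + (8*2)*1) = (9 - 3)*((3 - 40) + 16*1) = 6*(-37 + 16) = 6*(-21) = -126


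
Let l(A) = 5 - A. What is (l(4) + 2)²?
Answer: 9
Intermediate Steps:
(l(4) + 2)² = ((5 - 1*4) + 2)² = ((5 - 4) + 2)² = (1 + 2)² = 3² = 9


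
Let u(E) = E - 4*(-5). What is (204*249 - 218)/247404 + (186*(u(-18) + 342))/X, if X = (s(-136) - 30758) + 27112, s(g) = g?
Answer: -126117835/7545822 ≈ -16.714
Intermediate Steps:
u(E) = 20 + E (u(E) = E + 20 = 20 + E)
X = -3782 (X = (-136 - 30758) + 27112 = -30894 + 27112 = -3782)
(204*249 - 218)/247404 + (186*(u(-18) + 342))/X = (204*249 - 218)/247404 + (186*((20 - 18) + 342))/(-3782) = (50796 - 218)*(1/247404) + (186*(2 + 342))*(-1/3782) = 50578*(1/247404) + (186*344)*(-1/3782) = 25289/123702 + 63984*(-1/3782) = 25289/123702 - 1032/61 = -126117835/7545822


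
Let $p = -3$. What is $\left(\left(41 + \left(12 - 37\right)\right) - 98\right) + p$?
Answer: $-85$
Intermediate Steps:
$\left(\left(41 + \left(12 - 37\right)\right) - 98\right) + p = \left(\left(41 + \left(12 - 37\right)\right) - 98\right) - 3 = \left(\left(41 - 25\right) - 98\right) - 3 = \left(16 - 98\right) - 3 = -82 - 3 = -85$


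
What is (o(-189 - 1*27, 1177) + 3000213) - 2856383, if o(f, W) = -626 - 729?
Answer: 142475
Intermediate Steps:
o(f, W) = -1355
(o(-189 - 1*27, 1177) + 3000213) - 2856383 = (-1355 + 3000213) - 2856383 = 2998858 - 2856383 = 142475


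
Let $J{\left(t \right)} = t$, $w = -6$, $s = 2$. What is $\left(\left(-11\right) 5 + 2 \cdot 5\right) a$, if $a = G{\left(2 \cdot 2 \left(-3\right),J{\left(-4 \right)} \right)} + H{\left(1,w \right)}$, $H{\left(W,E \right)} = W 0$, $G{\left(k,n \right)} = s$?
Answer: $-90$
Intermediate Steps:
$G{\left(k,n \right)} = 2$
$H{\left(W,E \right)} = 0$
$a = 2$ ($a = 2 + 0 = 2$)
$\left(\left(-11\right) 5 + 2 \cdot 5\right) a = \left(\left(-11\right) 5 + 2 \cdot 5\right) 2 = \left(-55 + 10\right) 2 = \left(-45\right) 2 = -90$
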